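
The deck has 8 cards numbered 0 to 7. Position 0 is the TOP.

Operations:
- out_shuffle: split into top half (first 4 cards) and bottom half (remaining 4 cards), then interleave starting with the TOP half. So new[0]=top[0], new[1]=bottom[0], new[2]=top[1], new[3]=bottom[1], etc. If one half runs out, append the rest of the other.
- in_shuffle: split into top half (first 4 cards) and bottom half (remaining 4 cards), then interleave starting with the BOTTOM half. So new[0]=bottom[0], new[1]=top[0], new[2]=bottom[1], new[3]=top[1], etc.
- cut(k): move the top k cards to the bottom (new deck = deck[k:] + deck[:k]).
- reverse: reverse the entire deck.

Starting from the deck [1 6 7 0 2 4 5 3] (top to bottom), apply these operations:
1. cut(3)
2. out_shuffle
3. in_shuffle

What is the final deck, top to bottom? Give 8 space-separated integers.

Answer: 4 0 6 3 5 2 7 1

Derivation:
After op 1 (cut(3)): [0 2 4 5 3 1 6 7]
After op 2 (out_shuffle): [0 3 2 1 4 6 5 7]
After op 3 (in_shuffle): [4 0 6 3 5 2 7 1]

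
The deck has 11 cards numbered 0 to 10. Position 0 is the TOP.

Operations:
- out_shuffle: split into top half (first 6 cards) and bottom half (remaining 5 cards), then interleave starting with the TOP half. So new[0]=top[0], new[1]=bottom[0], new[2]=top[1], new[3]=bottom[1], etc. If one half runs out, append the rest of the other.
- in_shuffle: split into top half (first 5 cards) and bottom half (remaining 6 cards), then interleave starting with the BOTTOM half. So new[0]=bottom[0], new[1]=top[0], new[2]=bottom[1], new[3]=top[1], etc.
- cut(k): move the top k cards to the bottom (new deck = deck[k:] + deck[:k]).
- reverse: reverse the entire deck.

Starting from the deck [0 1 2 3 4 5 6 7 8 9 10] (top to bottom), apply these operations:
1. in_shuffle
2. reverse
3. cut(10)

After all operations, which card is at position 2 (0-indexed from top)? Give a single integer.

Answer: 4

Derivation:
After op 1 (in_shuffle): [5 0 6 1 7 2 8 3 9 4 10]
After op 2 (reverse): [10 4 9 3 8 2 7 1 6 0 5]
After op 3 (cut(10)): [5 10 4 9 3 8 2 7 1 6 0]
Position 2: card 4.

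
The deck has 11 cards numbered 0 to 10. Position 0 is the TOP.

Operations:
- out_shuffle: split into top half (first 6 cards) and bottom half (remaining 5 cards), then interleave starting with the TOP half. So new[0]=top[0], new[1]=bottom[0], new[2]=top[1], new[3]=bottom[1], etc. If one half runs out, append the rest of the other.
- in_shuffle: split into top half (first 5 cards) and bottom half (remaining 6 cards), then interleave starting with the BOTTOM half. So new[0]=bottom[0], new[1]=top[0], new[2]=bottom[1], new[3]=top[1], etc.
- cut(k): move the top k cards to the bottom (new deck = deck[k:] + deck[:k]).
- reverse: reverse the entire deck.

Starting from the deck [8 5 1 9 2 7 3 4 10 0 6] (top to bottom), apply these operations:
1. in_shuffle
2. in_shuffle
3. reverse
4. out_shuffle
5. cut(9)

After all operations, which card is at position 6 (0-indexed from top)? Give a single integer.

Answer: 2

Derivation:
After op 1 (in_shuffle): [7 8 3 5 4 1 10 9 0 2 6]
After op 2 (in_shuffle): [1 7 10 8 9 3 0 5 2 4 6]
After op 3 (reverse): [6 4 2 5 0 3 9 8 10 7 1]
After op 4 (out_shuffle): [6 9 4 8 2 10 5 7 0 1 3]
After op 5 (cut(9)): [1 3 6 9 4 8 2 10 5 7 0]
Position 6: card 2.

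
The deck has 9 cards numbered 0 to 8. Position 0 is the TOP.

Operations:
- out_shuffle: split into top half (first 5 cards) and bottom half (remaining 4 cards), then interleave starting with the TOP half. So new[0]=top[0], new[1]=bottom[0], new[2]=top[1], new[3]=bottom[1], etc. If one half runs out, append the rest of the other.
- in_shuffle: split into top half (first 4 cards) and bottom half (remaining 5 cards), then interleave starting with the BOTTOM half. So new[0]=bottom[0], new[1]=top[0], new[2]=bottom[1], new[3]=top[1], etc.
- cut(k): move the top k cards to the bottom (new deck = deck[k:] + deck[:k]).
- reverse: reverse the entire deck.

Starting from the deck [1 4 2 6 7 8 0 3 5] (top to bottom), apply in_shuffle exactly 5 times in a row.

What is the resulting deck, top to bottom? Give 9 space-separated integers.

After op 1 (in_shuffle): [7 1 8 4 0 2 3 6 5]
After op 2 (in_shuffle): [0 7 2 1 3 8 6 4 5]
After op 3 (in_shuffle): [3 0 8 7 6 2 4 1 5]
After op 4 (in_shuffle): [6 3 2 0 4 8 1 7 5]
After op 5 (in_shuffle): [4 6 8 3 1 2 7 0 5]

Answer: 4 6 8 3 1 2 7 0 5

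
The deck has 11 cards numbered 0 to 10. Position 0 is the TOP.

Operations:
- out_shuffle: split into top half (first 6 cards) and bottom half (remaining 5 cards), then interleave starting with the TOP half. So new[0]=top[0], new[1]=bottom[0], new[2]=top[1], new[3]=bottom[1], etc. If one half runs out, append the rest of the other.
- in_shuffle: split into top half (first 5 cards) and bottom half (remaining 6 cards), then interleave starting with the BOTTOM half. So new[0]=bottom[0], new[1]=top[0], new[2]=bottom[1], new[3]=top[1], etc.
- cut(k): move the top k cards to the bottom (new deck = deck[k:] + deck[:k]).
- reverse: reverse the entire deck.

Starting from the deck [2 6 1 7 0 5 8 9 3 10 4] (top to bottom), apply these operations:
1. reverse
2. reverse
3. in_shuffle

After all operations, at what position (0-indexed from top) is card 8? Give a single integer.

Answer: 2

Derivation:
After op 1 (reverse): [4 10 3 9 8 5 0 7 1 6 2]
After op 2 (reverse): [2 6 1 7 0 5 8 9 3 10 4]
After op 3 (in_shuffle): [5 2 8 6 9 1 3 7 10 0 4]
Card 8 is at position 2.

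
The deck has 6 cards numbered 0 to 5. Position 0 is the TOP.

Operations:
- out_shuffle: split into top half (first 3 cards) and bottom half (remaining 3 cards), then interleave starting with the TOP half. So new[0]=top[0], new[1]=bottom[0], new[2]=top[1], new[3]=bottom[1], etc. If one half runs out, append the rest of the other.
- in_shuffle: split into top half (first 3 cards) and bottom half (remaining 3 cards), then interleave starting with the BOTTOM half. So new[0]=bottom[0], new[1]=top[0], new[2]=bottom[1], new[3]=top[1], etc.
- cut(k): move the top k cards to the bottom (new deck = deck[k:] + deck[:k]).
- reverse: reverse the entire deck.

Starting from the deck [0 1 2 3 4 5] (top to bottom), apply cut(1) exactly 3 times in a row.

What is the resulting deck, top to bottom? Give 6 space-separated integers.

Answer: 3 4 5 0 1 2

Derivation:
After op 1 (cut(1)): [1 2 3 4 5 0]
After op 2 (cut(1)): [2 3 4 5 0 1]
After op 3 (cut(1)): [3 4 5 0 1 2]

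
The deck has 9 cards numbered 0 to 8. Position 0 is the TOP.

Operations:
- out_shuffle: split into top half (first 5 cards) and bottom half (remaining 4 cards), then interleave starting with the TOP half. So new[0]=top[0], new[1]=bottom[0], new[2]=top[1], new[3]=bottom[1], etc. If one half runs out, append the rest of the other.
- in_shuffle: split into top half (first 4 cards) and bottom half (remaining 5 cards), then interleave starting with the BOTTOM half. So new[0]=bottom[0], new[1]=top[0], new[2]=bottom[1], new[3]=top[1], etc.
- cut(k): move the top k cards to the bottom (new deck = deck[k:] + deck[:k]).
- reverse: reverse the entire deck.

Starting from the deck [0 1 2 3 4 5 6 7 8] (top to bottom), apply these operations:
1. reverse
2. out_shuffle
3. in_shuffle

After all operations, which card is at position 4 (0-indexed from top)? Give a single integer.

Answer: 5

Derivation:
After op 1 (reverse): [8 7 6 5 4 3 2 1 0]
After op 2 (out_shuffle): [8 3 7 2 6 1 5 0 4]
After op 3 (in_shuffle): [6 8 1 3 5 7 0 2 4]
Position 4: card 5.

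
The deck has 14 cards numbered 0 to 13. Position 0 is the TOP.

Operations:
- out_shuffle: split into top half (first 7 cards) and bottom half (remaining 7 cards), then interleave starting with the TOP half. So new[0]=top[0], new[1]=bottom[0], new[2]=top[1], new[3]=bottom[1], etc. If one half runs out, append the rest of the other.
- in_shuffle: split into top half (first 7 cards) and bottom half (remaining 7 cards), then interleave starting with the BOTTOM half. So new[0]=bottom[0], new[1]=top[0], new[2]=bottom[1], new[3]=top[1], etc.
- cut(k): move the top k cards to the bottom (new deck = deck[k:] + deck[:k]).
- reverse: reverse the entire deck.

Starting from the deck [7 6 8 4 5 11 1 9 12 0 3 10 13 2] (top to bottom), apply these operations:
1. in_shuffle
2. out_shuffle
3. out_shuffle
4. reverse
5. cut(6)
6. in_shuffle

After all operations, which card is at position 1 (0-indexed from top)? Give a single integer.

After op 1 (in_shuffle): [9 7 12 6 0 8 3 4 10 5 13 11 2 1]
After op 2 (out_shuffle): [9 4 7 10 12 5 6 13 0 11 8 2 3 1]
After op 3 (out_shuffle): [9 13 4 0 7 11 10 8 12 2 5 3 6 1]
After op 4 (reverse): [1 6 3 5 2 12 8 10 11 7 0 4 13 9]
After op 5 (cut(6)): [8 10 11 7 0 4 13 9 1 6 3 5 2 12]
After op 6 (in_shuffle): [9 8 1 10 6 11 3 7 5 0 2 4 12 13]
Position 1: card 8.

Answer: 8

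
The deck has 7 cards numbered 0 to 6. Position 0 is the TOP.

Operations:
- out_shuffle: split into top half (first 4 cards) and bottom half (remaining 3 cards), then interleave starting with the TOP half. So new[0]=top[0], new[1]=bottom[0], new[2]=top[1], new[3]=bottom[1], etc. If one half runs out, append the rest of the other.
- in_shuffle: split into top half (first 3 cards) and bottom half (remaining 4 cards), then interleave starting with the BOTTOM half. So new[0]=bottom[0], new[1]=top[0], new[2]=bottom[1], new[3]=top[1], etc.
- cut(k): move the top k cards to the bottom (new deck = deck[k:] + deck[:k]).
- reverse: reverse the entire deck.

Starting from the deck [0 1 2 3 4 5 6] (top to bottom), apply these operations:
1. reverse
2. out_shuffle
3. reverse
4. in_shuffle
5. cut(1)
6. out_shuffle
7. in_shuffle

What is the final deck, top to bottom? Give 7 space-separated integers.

After op 1 (reverse): [6 5 4 3 2 1 0]
After op 2 (out_shuffle): [6 2 5 1 4 0 3]
After op 3 (reverse): [3 0 4 1 5 2 6]
After op 4 (in_shuffle): [1 3 5 0 2 4 6]
After op 5 (cut(1)): [3 5 0 2 4 6 1]
After op 6 (out_shuffle): [3 4 5 6 0 1 2]
After op 7 (in_shuffle): [6 3 0 4 1 5 2]

Answer: 6 3 0 4 1 5 2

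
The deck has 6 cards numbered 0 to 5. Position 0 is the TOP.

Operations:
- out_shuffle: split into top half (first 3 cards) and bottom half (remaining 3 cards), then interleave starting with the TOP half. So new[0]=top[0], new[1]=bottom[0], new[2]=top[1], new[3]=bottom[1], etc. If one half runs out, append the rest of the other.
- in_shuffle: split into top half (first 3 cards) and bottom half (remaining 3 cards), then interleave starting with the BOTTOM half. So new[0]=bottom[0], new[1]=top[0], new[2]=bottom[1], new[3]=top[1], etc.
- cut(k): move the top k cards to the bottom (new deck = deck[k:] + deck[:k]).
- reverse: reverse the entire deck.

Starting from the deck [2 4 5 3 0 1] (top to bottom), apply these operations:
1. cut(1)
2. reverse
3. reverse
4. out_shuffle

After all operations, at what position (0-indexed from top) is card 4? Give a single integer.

After op 1 (cut(1)): [4 5 3 0 1 2]
After op 2 (reverse): [2 1 0 3 5 4]
After op 3 (reverse): [4 5 3 0 1 2]
After op 4 (out_shuffle): [4 0 5 1 3 2]
Card 4 is at position 0.

Answer: 0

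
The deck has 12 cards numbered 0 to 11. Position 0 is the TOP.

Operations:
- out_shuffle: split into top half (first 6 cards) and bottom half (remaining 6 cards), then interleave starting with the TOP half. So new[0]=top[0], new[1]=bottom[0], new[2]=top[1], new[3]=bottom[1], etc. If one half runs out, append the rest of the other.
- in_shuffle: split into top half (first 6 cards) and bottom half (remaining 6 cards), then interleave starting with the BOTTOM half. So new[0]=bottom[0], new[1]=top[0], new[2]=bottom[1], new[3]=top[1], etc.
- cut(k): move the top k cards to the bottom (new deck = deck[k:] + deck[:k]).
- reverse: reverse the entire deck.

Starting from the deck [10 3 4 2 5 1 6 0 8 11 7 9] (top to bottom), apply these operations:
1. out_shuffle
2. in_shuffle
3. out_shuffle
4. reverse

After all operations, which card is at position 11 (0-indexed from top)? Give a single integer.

Answer: 2

Derivation:
After op 1 (out_shuffle): [10 6 3 0 4 8 2 11 5 7 1 9]
After op 2 (in_shuffle): [2 10 11 6 5 3 7 0 1 4 9 8]
After op 3 (out_shuffle): [2 7 10 0 11 1 6 4 5 9 3 8]
After op 4 (reverse): [8 3 9 5 4 6 1 11 0 10 7 2]
Position 11: card 2.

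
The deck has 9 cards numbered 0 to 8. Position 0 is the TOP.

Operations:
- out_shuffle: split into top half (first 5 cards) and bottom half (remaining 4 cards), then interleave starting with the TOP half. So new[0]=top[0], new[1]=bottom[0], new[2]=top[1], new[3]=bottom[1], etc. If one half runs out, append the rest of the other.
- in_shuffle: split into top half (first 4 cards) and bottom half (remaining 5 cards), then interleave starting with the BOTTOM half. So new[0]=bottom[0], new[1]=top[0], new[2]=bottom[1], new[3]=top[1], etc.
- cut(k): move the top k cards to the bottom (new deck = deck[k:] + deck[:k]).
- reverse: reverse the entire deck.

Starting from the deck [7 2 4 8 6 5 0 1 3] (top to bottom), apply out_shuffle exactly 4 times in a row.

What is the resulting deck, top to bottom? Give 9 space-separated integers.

Answer: 7 6 3 8 1 4 0 2 5

Derivation:
After op 1 (out_shuffle): [7 5 2 0 4 1 8 3 6]
After op 2 (out_shuffle): [7 1 5 8 2 3 0 6 4]
After op 3 (out_shuffle): [7 3 1 0 5 6 8 4 2]
After op 4 (out_shuffle): [7 6 3 8 1 4 0 2 5]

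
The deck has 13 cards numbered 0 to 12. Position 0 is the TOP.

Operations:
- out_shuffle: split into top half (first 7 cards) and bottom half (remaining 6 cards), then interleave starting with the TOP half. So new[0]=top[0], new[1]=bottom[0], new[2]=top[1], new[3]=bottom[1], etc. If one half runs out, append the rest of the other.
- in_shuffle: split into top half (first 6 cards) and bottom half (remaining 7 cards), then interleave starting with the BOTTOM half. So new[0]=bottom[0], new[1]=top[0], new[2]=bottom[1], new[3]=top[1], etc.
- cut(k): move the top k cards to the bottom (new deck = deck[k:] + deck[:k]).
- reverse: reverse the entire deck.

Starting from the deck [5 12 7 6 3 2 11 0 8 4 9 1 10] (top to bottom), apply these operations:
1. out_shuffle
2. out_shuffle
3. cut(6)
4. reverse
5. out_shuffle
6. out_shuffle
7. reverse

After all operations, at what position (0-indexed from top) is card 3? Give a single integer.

After op 1 (out_shuffle): [5 0 12 8 7 4 6 9 3 1 2 10 11]
After op 2 (out_shuffle): [5 9 0 3 12 1 8 2 7 10 4 11 6]
After op 3 (cut(6)): [8 2 7 10 4 11 6 5 9 0 3 12 1]
After op 4 (reverse): [1 12 3 0 9 5 6 11 4 10 7 2 8]
After op 5 (out_shuffle): [1 11 12 4 3 10 0 7 9 2 5 8 6]
After op 6 (out_shuffle): [1 7 11 9 12 2 4 5 3 8 10 6 0]
After op 7 (reverse): [0 6 10 8 3 5 4 2 12 9 11 7 1]
Card 3 is at position 4.

Answer: 4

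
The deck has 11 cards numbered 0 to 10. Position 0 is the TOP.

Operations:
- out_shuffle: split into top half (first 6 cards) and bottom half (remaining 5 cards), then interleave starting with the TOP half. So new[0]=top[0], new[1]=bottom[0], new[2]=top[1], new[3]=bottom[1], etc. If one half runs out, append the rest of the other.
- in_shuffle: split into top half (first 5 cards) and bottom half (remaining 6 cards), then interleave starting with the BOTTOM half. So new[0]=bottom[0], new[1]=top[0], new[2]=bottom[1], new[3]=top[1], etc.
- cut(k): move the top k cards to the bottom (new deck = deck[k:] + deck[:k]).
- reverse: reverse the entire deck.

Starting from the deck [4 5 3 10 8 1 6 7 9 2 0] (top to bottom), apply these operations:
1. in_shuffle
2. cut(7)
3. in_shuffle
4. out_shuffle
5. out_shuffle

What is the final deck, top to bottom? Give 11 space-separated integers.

Answer: 4 2 7 1 10 5 0 9 6 8 3

Derivation:
After op 1 (in_shuffle): [1 4 6 5 7 3 9 10 2 8 0]
After op 2 (cut(7)): [10 2 8 0 1 4 6 5 7 3 9]
After op 3 (in_shuffle): [4 10 6 2 5 8 7 0 3 1 9]
After op 4 (out_shuffle): [4 7 10 0 6 3 2 1 5 9 8]
After op 5 (out_shuffle): [4 2 7 1 10 5 0 9 6 8 3]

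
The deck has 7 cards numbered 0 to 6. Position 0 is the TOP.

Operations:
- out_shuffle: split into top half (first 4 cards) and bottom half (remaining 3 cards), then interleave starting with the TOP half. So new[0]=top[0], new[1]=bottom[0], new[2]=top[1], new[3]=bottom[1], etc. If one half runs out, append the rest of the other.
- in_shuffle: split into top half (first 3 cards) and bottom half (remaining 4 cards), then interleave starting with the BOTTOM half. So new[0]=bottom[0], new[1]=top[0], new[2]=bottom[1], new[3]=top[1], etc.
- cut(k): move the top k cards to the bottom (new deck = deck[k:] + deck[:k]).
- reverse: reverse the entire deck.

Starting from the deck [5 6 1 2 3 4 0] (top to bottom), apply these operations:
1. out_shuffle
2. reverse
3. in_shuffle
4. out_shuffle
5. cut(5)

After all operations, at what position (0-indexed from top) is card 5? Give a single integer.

Answer: 0

Derivation:
After op 1 (out_shuffle): [5 3 6 4 1 0 2]
After op 2 (reverse): [2 0 1 4 6 3 5]
After op 3 (in_shuffle): [4 2 6 0 3 1 5]
After op 4 (out_shuffle): [4 3 2 1 6 5 0]
After op 5 (cut(5)): [5 0 4 3 2 1 6]
Card 5 is at position 0.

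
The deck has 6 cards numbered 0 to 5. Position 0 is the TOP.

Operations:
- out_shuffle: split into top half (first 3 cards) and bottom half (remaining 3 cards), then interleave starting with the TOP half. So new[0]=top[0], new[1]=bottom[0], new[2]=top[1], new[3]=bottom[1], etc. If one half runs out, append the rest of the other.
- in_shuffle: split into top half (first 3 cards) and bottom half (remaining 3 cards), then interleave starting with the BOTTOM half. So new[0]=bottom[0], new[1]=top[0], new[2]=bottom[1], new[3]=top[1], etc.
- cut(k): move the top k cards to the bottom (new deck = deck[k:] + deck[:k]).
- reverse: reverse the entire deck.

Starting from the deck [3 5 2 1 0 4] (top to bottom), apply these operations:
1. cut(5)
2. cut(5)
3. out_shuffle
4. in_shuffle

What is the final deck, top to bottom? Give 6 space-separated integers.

After op 1 (cut(5)): [4 3 5 2 1 0]
After op 2 (cut(5)): [0 4 3 5 2 1]
After op 3 (out_shuffle): [0 5 4 2 3 1]
After op 4 (in_shuffle): [2 0 3 5 1 4]

Answer: 2 0 3 5 1 4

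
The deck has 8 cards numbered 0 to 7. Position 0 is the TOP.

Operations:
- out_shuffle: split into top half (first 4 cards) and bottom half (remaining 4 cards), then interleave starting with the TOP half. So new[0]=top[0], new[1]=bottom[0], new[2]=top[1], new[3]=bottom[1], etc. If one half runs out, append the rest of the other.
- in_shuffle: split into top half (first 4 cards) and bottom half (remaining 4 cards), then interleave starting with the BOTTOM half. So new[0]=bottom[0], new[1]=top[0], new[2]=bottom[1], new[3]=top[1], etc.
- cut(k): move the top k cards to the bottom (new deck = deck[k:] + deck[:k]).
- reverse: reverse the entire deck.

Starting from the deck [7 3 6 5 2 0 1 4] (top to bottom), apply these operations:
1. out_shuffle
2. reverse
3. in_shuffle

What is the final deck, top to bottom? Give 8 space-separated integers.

After op 1 (out_shuffle): [7 2 3 0 6 1 5 4]
After op 2 (reverse): [4 5 1 6 0 3 2 7]
After op 3 (in_shuffle): [0 4 3 5 2 1 7 6]

Answer: 0 4 3 5 2 1 7 6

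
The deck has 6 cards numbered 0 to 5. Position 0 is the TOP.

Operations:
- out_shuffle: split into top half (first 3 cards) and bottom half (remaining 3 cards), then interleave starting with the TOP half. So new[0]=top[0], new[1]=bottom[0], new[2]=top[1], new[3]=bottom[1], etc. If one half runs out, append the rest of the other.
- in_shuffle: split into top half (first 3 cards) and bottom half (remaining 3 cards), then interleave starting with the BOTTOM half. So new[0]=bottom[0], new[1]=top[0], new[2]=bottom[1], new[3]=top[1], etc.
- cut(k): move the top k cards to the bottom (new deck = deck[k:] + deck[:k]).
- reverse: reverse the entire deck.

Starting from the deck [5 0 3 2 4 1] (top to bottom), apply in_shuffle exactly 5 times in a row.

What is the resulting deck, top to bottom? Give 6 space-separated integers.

Answer: 0 2 1 5 3 4

Derivation:
After op 1 (in_shuffle): [2 5 4 0 1 3]
After op 2 (in_shuffle): [0 2 1 5 3 4]
After op 3 (in_shuffle): [5 0 3 2 4 1]
After op 4 (in_shuffle): [2 5 4 0 1 3]
After op 5 (in_shuffle): [0 2 1 5 3 4]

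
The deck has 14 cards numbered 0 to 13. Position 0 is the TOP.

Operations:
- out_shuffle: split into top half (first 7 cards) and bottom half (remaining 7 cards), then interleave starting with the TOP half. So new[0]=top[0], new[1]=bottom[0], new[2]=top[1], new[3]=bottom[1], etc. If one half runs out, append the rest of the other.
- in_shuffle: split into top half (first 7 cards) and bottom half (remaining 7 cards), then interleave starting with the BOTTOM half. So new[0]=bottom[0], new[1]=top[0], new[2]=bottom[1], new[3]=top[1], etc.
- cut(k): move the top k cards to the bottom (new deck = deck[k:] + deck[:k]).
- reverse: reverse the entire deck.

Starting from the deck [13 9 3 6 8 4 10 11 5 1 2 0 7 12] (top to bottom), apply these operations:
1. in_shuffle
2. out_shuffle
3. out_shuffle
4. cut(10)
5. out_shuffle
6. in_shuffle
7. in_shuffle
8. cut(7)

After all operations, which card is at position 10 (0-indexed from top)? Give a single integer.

After op 1 (in_shuffle): [11 13 5 9 1 3 2 6 0 8 7 4 12 10]
After op 2 (out_shuffle): [11 6 13 0 5 8 9 7 1 4 3 12 2 10]
After op 3 (out_shuffle): [11 7 6 1 13 4 0 3 5 12 8 2 9 10]
After op 4 (cut(10)): [8 2 9 10 11 7 6 1 13 4 0 3 5 12]
After op 5 (out_shuffle): [8 1 2 13 9 4 10 0 11 3 7 5 6 12]
After op 6 (in_shuffle): [0 8 11 1 3 2 7 13 5 9 6 4 12 10]
After op 7 (in_shuffle): [13 0 5 8 9 11 6 1 4 3 12 2 10 7]
After op 8 (cut(7)): [1 4 3 12 2 10 7 13 0 5 8 9 11 6]
Position 10: card 8.

Answer: 8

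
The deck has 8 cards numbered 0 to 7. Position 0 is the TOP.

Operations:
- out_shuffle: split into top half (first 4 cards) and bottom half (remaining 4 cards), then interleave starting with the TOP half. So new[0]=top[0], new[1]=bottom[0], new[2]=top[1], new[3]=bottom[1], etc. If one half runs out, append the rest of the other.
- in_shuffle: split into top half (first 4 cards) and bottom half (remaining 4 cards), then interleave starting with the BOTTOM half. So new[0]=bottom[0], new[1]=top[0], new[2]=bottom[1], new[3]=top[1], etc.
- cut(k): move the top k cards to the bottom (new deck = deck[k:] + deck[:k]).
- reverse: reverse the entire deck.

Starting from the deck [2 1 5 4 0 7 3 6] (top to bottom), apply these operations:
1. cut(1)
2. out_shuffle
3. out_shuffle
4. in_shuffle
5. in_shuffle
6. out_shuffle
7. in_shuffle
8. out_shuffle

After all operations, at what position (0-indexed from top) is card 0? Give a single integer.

After op 1 (cut(1)): [1 5 4 0 7 3 6 2]
After op 2 (out_shuffle): [1 7 5 3 4 6 0 2]
After op 3 (out_shuffle): [1 4 7 6 5 0 3 2]
After op 4 (in_shuffle): [5 1 0 4 3 7 2 6]
After op 5 (in_shuffle): [3 5 7 1 2 0 6 4]
After op 6 (out_shuffle): [3 2 5 0 7 6 1 4]
After op 7 (in_shuffle): [7 3 6 2 1 5 4 0]
After op 8 (out_shuffle): [7 1 3 5 6 4 2 0]
Card 0 is at position 7.

Answer: 7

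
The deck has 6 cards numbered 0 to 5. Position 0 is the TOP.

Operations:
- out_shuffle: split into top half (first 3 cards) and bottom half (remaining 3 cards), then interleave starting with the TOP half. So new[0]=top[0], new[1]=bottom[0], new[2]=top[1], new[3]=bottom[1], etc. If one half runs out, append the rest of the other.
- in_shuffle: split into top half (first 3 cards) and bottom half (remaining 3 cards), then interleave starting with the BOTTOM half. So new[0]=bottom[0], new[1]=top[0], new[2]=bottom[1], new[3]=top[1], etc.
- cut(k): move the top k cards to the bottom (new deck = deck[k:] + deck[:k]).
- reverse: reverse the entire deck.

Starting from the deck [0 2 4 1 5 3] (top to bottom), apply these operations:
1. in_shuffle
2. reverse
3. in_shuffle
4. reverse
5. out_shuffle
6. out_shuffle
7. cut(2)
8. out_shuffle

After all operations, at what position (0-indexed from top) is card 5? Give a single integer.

Answer: 1

Derivation:
After op 1 (in_shuffle): [1 0 5 2 3 4]
After op 2 (reverse): [4 3 2 5 0 1]
After op 3 (in_shuffle): [5 4 0 3 1 2]
After op 4 (reverse): [2 1 3 0 4 5]
After op 5 (out_shuffle): [2 0 1 4 3 5]
After op 6 (out_shuffle): [2 4 0 3 1 5]
After op 7 (cut(2)): [0 3 1 5 2 4]
After op 8 (out_shuffle): [0 5 3 2 1 4]
Card 5 is at position 1.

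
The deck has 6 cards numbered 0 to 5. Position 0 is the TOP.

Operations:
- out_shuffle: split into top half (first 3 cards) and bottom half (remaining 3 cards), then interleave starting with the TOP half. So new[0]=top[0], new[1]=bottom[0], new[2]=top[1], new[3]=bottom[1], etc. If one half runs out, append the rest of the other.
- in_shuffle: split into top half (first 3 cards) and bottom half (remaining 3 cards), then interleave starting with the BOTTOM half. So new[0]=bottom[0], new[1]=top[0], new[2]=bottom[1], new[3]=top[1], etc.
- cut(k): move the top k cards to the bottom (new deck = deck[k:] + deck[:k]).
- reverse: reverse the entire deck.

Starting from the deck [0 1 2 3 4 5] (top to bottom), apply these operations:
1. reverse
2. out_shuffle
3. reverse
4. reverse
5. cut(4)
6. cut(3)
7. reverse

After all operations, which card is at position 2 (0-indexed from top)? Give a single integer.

Answer: 3

Derivation:
After op 1 (reverse): [5 4 3 2 1 0]
After op 2 (out_shuffle): [5 2 4 1 3 0]
After op 3 (reverse): [0 3 1 4 2 5]
After op 4 (reverse): [5 2 4 1 3 0]
After op 5 (cut(4)): [3 0 5 2 4 1]
After op 6 (cut(3)): [2 4 1 3 0 5]
After op 7 (reverse): [5 0 3 1 4 2]
Position 2: card 3.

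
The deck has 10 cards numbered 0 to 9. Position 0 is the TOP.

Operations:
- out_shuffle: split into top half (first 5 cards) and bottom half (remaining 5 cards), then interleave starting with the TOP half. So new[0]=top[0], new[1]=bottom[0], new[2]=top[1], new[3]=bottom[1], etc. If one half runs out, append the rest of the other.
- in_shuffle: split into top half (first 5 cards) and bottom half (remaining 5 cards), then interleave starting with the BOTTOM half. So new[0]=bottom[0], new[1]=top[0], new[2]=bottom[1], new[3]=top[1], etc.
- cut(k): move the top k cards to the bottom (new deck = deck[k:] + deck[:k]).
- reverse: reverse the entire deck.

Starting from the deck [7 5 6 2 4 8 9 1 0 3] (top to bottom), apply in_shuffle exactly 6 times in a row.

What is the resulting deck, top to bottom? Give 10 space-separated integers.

After op 1 (in_shuffle): [8 7 9 5 1 6 0 2 3 4]
After op 2 (in_shuffle): [6 8 0 7 2 9 3 5 4 1]
After op 3 (in_shuffle): [9 6 3 8 5 0 4 7 1 2]
After op 4 (in_shuffle): [0 9 4 6 7 3 1 8 2 5]
After op 5 (in_shuffle): [3 0 1 9 8 4 2 6 5 7]
After op 6 (in_shuffle): [4 3 2 0 6 1 5 9 7 8]

Answer: 4 3 2 0 6 1 5 9 7 8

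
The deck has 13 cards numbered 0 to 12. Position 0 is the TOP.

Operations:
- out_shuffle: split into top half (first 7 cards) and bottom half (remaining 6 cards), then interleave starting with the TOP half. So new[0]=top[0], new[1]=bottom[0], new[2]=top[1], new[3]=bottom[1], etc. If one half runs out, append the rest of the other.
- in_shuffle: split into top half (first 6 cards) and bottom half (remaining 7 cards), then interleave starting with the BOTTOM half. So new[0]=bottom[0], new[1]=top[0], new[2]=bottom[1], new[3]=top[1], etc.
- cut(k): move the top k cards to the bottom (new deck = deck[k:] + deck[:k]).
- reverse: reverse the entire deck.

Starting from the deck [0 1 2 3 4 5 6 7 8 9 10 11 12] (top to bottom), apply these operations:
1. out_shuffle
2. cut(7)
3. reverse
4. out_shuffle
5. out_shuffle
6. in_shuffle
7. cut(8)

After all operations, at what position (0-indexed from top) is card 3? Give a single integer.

Answer: 6

Derivation:
After op 1 (out_shuffle): [0 7 1 8 2 9 3 10 4 11 5 12 6]
After op 2 (cut(7)): [10 4 11 5 12 6 0 7 1 8 2 9 3]
After op 3 (reverse): [3 9 2 8 1 7 0 6 12 5 11 4 10]
After op 4 (out_shuffle): [3 6 9 12 2 5 8 11 1 4 7 10 0]
After op 5 (out_shuffle): [3 11 6 1 9 4 12 7 2 10 5 0 8]
After op 6 (in_shuffle): [12 3 7 11 2 6 10 1 5 9 0 4 8]
After op 7 (cut(8)): [5 9 0 4 8 12 3 7 11 2 6 10 1]
Card 3 is at position 6.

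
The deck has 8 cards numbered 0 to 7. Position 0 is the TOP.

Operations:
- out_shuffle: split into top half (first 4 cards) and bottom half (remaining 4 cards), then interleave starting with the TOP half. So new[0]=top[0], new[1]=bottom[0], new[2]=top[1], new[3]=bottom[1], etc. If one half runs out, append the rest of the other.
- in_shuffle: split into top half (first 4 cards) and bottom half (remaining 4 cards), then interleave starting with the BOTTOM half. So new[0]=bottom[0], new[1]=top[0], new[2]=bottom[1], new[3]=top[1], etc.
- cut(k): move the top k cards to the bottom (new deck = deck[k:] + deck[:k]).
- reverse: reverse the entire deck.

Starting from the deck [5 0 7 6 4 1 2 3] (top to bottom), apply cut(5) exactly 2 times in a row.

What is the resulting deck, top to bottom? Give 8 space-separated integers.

After op 1 (cut(5)): [1 2 3 5 0 7 6 4]
After op 2 (cut(5)): [7 6 4 1 2 3 5 0]

Answer: 7 6 4 1 2 3 5 0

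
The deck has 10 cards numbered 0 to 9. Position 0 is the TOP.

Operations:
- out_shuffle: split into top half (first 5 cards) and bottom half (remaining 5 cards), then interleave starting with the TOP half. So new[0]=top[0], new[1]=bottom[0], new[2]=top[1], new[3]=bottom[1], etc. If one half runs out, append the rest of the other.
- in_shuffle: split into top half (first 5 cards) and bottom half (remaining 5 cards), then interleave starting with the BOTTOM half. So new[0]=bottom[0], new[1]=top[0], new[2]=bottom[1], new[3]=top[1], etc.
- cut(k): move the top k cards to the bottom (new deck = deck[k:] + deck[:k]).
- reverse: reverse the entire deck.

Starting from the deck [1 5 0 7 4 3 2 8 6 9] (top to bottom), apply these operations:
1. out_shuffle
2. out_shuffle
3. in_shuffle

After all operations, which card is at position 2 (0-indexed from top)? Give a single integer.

After op 1 (out_shuffle): [1 3 5 2 0 8 7 6 4 9]
After op 2 (out_shuffle): [1 8 3 7 5 6 2 4 0 9]
After op 3 (in_shuffle): [6 1 2 8 4 3 0 7 9 5]
Position 2: card 2.

Answer: 2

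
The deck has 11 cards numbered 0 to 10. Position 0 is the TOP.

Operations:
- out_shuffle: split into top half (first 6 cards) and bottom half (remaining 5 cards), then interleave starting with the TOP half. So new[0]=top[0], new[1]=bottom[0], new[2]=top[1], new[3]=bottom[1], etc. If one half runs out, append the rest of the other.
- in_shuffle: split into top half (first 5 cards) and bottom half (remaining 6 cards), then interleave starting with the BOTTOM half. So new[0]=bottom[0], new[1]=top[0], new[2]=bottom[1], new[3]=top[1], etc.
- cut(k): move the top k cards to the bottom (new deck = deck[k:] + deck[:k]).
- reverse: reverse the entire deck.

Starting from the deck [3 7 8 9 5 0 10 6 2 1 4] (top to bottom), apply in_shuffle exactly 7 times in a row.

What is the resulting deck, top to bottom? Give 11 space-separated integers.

After op 1 (in_shuffle): [0 3 10 7 6 8 2 9 1 5 4]
After op 2 (in_shuffle): [8 0 2 3 9 10 1 7 5 6 4]
After op 3 (in_shuffle): [10 8 1 0 7 2 5 3 6 9 4]
After op 4 (in_shuffle): [2 10 5 8 3 1 6 0 9 7 4]
After op 5 (in_shuffle): [1 2 6 10 0 5 9 8 7 3 4]
After op 6 (in_shuffle): [5 1 9 2 8 6 7 10 3 0 4]
After op 7 (in_shuffle): [6 5 7 1 10 9 3 2 0 8 4]

Answer: 6 5 7 1 10 9 3 2 0 8 4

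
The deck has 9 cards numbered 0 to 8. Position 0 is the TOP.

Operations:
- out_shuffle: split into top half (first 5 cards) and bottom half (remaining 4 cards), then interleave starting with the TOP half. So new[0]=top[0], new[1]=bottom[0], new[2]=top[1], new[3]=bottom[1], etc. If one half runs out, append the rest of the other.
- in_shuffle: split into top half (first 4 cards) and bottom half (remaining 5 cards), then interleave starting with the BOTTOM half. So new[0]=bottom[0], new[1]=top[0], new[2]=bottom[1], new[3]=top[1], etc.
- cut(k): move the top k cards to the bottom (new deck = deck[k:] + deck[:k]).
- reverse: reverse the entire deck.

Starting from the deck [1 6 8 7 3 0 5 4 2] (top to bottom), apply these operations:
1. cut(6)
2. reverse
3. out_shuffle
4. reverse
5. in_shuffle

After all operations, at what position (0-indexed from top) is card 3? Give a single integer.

After op 1 (cut(6)): [5 4 2 1 6 8 7 3 0]
After op 2 (reverse): [0 3 7 8 6 1 2 4 5]
After op 3 (out_shuffle): [0 1 3 2 7 4 8 5 6]
After op 4 (reverse): [6 5 8 4 7 2 3 1 0]
After op 5 (in_shuffle): [7 6 2 5 3 8 1 4 0]
Card 3 is at position 4.

Answer: 4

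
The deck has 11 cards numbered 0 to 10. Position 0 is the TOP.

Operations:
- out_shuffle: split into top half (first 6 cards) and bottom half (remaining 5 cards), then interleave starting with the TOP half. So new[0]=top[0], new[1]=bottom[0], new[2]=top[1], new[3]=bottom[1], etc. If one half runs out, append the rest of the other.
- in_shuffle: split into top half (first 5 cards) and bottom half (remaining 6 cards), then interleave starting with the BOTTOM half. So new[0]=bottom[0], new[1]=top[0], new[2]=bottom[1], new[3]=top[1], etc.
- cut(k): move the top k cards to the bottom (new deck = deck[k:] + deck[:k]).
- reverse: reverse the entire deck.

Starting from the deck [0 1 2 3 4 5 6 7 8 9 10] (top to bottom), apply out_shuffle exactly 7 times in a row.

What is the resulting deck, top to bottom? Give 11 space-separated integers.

Answer: 0 8 5 2 10 7 4 1 9 6 3

Derivation:
After op 1 (out_shuffle): [0 6 1 7 2 8 3 9 4 10 5]
After op 2 (out_shuffle): [0 3 6 9 1 4 7 10 2 5 8]
After op 3 (out_shuffle): [0 7 3 10 6 2 9 5 1 8 4]
After op 4 (out_shuffle): [0 9 7 5 3 1 10 8 6 4 2]
After op 5 (out_shuffle): [0 10 9 8 7 6 5 4 3 2 1]
After op 6 (out_shuffle): [0 5 10 4 9 3 8 2 7 1 6]
After op 7 (out_shuffle): [0 8 5 2 10 7 4 1 9 6 3]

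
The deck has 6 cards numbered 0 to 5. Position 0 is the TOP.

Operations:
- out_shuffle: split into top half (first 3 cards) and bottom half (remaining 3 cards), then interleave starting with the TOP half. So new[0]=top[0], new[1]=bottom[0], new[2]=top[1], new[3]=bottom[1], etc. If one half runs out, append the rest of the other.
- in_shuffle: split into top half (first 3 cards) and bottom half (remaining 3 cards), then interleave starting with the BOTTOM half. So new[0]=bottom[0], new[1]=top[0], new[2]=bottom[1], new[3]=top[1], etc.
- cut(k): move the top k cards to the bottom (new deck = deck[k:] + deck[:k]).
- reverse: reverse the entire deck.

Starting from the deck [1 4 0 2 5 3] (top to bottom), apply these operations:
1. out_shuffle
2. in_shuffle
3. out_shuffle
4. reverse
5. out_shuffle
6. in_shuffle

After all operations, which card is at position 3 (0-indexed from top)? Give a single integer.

After op 1 (out_shuffle): [1 2 4 5 0 3]
After op 2 (in_shuffle): [5 1 0 2 3 4]
After op 3 (out_shuffle): [5 2 1 3 0 4]
After op 4 (reverse): [4 0 3 1 2 5]
After op 5 (out_shuffle): [4 1 0 2 3 5]
After op 6 (in_shuffle): [2 4 3 1 5 0]
Position 3: card 1.

Answer: 1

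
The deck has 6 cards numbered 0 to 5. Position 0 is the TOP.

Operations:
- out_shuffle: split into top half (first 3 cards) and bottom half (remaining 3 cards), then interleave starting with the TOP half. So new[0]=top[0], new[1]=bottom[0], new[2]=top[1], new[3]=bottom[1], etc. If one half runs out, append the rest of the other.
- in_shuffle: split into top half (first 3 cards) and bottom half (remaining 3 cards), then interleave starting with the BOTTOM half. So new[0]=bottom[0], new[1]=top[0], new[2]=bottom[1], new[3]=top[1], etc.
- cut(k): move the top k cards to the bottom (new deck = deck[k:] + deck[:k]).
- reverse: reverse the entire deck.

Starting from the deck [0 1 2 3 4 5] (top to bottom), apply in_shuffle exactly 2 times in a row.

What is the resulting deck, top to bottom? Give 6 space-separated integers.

After op 1 (in_shuffle): [3 0 4 1 5 2]
After op 2 (in_shuffle): [1 3 5 0 2 4]

Answer: 1 3 5 0 2 4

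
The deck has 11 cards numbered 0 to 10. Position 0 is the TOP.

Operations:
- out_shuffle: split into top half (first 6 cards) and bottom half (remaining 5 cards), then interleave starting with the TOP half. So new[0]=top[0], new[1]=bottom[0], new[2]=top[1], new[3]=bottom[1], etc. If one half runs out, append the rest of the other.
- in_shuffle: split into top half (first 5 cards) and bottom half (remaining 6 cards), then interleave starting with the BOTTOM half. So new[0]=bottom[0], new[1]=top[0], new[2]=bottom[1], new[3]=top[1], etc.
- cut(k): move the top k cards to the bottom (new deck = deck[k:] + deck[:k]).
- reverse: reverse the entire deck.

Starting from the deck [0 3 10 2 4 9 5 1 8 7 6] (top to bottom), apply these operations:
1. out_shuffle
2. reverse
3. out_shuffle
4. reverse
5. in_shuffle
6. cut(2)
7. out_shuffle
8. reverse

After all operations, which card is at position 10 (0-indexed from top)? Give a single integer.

After op 1 (out_shuffle): [0 5 3 1 10 8 2 7 4 6 9]
After op 2 (reverse): [9 6 4 7 2 8 10 1 3 5 0]
After op 3 (out_shuffle): [9 10 6 1 4 3 7 5 2 0 8]
After op 4 (reverse): [8 0 2 5 7 3 4 1 6 10 9]
After op 5 (in_shuffle): [3 8 4 0 1 2 6 5 10 7 9]
After op 6 (cut(2)): [4 0 1 2 6 5 10 7 9 3 8]
After op 7 (out_shuffle): [4 10 0 7 1 9 2 3 6 8 5]
After op 8 (reverse): [5 8 6 3 2 9 1 7 0 10 4]
Position 10: card 4.

Answer: 4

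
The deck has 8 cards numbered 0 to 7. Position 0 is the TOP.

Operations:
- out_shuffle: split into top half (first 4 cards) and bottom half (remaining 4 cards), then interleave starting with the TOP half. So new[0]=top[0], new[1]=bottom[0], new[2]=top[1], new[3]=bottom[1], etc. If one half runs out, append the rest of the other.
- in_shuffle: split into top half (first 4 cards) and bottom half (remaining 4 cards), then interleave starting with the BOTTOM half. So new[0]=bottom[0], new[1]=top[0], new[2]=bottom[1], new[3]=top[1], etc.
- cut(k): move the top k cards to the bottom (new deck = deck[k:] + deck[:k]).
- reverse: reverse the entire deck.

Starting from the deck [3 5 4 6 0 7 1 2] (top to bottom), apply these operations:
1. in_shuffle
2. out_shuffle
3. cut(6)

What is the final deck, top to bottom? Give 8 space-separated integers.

After op 1 (in_shuffle): [0 3 7 5 1 4 2 6]
After op 2 (out_shuffle): [0 1 3 4 7 2 5 6]
After op 3 (cut(6)): [5 6 0 1 3 4 7 2]

Answer: 5 6 0 1 3 4 7 2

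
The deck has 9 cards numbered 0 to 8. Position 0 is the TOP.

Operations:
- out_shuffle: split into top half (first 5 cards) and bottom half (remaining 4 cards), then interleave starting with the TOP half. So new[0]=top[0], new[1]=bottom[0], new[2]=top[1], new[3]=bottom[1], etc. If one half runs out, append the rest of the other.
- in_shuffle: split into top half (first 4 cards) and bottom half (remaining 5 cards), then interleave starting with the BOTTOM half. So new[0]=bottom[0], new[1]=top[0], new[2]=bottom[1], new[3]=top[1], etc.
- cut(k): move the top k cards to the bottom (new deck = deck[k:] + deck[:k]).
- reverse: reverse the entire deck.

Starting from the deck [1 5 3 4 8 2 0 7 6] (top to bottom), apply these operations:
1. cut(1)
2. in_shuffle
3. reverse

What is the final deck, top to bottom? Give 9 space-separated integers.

After op 1 (cut(1)): [5 3 4 8 2 0 7 6 1]
After op 2 (in_shuffle): [2 5 0 3 7 4 6 8 1]
After op 3 (reverse): [1 8 6 4 7 3 0 5 2]

Answer: 1 8 6 4 7 3 0 5 2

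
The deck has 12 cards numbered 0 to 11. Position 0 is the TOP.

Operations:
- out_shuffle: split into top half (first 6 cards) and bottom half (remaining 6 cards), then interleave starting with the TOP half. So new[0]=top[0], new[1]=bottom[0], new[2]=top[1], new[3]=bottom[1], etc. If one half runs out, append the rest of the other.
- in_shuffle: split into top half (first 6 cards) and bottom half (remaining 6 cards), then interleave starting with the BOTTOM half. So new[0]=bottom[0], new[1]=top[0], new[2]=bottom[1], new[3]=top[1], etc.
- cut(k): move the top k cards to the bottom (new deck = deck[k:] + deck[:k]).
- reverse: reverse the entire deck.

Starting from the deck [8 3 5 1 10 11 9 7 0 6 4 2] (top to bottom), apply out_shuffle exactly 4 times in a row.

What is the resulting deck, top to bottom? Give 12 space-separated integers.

Answer: 8 6 7 11 1 3 4 0 9 10 5 2

Derivation:
After op 1 (out_shuffle): [8 9 3 7 5 0 1 6 10 4 11 2]
After op 2 (out_shuffle): [8 1 9 6 3 10 7 4 5 11 0 2]
After op 3 (out_shuffle): [8 7 1 4 9 5 6 11 3 0 10 2]
After op 4 (out_shuffle): [8 6 7 11 1 3 4 0 9 10 5 2]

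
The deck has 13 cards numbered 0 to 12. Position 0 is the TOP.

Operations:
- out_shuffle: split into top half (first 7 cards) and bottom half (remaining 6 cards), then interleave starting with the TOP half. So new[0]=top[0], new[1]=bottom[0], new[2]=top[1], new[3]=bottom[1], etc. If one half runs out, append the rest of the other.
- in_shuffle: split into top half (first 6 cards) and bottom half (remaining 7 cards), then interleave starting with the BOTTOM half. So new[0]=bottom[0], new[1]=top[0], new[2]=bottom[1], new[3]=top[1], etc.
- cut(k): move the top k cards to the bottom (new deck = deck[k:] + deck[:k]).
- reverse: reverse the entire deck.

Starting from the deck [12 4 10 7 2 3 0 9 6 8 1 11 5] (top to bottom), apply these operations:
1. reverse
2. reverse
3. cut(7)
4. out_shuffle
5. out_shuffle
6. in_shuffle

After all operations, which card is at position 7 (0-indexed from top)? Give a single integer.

After op 1 (reverse): [5 11 1 8 6 9 0 3 2 7 10 4 12]
After op 2 (reverse): [12 4 10 7 2 3 0 9 6 8 1 11 5]
After op 3 (cut(7)): [9 6 8 1 11 5 12 4 10 7 2 3 0]
After op 4 (out_shuffle): [9 4 6 10 8 7 1 2 11 3 5 0 12]
After op 5 (out_shuffle): [9 2 4 11 6 3 10 5 8 0 7 12 1]
After op 6 (in_shuffle): [10 9 5 2 8 4 0 11 7 6 12 3 1]
Position 7: card 11.

Answer: 11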